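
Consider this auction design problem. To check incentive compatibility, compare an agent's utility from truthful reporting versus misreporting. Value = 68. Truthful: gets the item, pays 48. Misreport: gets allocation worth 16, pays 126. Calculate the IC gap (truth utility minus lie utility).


Step 1: U(truth) = value - payment = 68 - 48 = 20
Step 2: U(lie) = allocation - payment = 16 - 126 = -110
Step 3: IC gap = 20 - (-110) = 130

130


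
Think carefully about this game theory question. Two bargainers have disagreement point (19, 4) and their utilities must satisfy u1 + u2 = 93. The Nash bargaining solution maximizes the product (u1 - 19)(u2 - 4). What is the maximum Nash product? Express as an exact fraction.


Step 1: The Nash solution splits surplus symmetrically above the disagreement point
Step 2: u1 = (total + d1 - d2)/2 = (93 + 19 - 4)/2 = 54
Step 3: u2 = (total - d1 + d2)/2 = (93 - 19 + 4)/2 = 39
Step 4: Nash product = (54 - 19) * (39 - 4)
Step 5: = 35 * 35 = 1225

1225


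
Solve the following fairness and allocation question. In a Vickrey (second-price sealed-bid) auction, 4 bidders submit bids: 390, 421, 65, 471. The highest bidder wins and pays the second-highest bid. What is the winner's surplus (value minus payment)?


Step 1: Sort bids in descending order: 471, 421, 390, 65
Step 2: The winning bid is the highest: 471
Step 3: The payment equals the second-highest bid: 421
Step 4: Surplus = winner's bid - payment = 471 - 421 = 50

50


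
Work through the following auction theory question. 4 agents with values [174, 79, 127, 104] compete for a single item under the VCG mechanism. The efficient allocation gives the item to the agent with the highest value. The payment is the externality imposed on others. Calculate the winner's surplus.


Step 1: The winner is the agent with the highest value: agent 0 with value 174
Step 2: Values of other agents: [79, 127, 104]
Step 3: VCG payment = max of others' values = 127
Step 4: Surplus = 174 - 127 = 47

47


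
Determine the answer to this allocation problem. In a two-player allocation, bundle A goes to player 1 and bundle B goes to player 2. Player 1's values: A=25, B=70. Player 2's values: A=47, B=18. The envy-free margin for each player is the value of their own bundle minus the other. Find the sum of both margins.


Step 1: Player 1's margin = v1(A) - v1(B) = 25 - 70 = -45
Step 2: Player 2's margin = v2(B) - v2(A) = 18 - 47 = -29
Step 3: Total margin = -45 + -29 = -74

-74


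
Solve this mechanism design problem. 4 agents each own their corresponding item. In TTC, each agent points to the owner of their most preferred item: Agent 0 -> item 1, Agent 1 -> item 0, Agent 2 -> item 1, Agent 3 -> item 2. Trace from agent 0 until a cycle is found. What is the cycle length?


Step 1: Trace the pointer graph from agent 0: 0 -> 1 -> 0
Step 2: A cycle is detected when we revisit agent 0
Step 3: The cycle is: 0 -> 1 -> 0
Step 4: Cycle length = 2

2


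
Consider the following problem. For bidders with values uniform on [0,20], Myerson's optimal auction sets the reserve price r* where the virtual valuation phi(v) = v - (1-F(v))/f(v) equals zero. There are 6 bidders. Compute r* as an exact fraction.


Step 1: For U[0,20], F(v) = v/20 and f(v) = 1/20
Step 2: phi(v) = v - (1 - v/20)/(1/20) = v - (20 - v) = 2v - 20
Step 3: Set phi(r*) = 0: 2r* - 20 = 0
Step 4: r* = 20/2 = 10 (the number of bidders n = 6 does not enter)

10


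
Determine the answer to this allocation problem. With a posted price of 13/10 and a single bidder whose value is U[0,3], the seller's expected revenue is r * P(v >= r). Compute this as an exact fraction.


Step 1: Posted price r = 13/10, value support [0,3]
Step 2: P(v >= r) = (3 - 13/10)/3 = 17/30
Step 3: Expected revenue = r * P(v >= r) = 13/10 * 17/30
Step 4: Revenue = 221/300

221/300


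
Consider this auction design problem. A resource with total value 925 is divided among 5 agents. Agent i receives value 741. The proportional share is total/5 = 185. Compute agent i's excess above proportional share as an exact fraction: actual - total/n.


Step 1: Proportional share = 925/5 = 185
Step 2: Agent's actual allocation = 741
Step 3: Excess = 741 - 185 = 556

556


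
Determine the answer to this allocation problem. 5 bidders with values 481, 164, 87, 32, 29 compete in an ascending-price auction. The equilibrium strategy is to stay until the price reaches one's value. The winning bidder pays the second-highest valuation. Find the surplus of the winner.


Step 1: Identify the highest value: 481
Step 2: Identify the second-highest value: 164
Step 3: The final price = second-highest value = 164
Step 4: Surplus = 481 - 164 = 317

317


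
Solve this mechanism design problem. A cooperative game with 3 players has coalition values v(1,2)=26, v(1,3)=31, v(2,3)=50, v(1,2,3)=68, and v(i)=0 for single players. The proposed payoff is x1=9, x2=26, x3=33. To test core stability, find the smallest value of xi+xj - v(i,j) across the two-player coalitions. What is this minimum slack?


Step 1: Slack for coalition (1,2): x1+x2 - v12 = 35 - 26 = 9
Step 2: Slack for coalition (1,3): x1+x3 - v13 = 42 - 31 = 11
Step 3: Slack for coalition (2,3): x2+x3 - v23 = 59 - 50 = 9
Step 4: Minimum slack = min(9, 11, 9) = 9, attained by (1,2) and (2,3); no pair can gain by deviating, so the allocation is in the core

9


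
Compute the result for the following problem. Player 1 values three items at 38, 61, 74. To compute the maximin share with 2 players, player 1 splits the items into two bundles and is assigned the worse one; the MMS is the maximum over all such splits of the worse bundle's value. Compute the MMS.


Step 1: Item values = 38, 61, 74
Step 2: Enumerate all 2-bundle partitions and take the smaller bundle:
  Partition 1: {38} vs {61,74} -> bundles 38, 135; min = 38
  Partition 2: {61} vs {38,74} -> bundles 61, 112; min = 61
  Partition 3: {74} vs {38,61} -> bundles 74, 99; min = 74
Step 3: MMS = max(38, 61, 74) = 74

74


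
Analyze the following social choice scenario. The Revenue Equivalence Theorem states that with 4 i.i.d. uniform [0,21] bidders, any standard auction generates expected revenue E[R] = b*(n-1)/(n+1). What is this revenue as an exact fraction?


Step 1: By Revenue Equivalence, expected revenue = b*(n-1)/(n+1)
Step 2: Substituting n = 4, b = 21
Step 3: Revenue = 21*(4-1)/(4+1) = 21*3/5
Step 4: Revenue = 63/5

63/5


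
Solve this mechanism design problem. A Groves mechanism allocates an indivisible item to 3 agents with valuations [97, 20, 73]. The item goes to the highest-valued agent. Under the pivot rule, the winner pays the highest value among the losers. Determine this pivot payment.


Step 1: The efficient winner is agent 0 with value 97
Step 2: Other agents' values: [20, 73]
Step 3: Pivot payment = max(others) = 73
Step 4: The winner pays 73

73


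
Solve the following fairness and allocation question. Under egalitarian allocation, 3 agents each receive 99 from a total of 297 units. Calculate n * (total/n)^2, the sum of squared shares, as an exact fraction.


Step 1: Each agent's share = 297/3 = 99
Step 2: Square of each share = (99)^2 = 9801
Step 3: Sum of squares = 3 * 9801 = 29403

29403


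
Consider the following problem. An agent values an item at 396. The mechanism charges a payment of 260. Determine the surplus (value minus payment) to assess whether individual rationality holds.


Step 1: Surplus = value - payment = 396 - 260 = 136
Step 2: IR is satisfied (surplus >= 0)

136


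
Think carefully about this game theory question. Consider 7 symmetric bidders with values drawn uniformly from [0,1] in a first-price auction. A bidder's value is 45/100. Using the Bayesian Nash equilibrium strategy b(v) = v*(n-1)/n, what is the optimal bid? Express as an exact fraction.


Step 1: The symmetric BNE bidding function is b(v) = v * (n-1) / n
Step 2: Substitute v = 9/20 and n = 7
Step 3: b = 9/20 * 6/7
Step 4: b = 27/70

27/70


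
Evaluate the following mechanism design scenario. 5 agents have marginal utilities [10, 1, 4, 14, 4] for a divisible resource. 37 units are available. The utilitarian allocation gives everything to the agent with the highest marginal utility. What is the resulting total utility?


Step 1: The marginal utilities are [10, 1, 4, 14, 4]
Step 2: The highest marginal utility is 14
Step 3: All 37 units go to that agent
Step 4: Total utility = 14 * 37 = 518

518


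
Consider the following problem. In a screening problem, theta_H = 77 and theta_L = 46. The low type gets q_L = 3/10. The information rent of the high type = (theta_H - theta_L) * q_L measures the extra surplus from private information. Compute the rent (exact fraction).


Step 1: theta_H - theta_L = 77 - 46 = 31
Step 2: Information rent = (theta_H - theta_L) * q_L
Step 3: = 31 * 3/10
Step 4: = 93/10

93/10


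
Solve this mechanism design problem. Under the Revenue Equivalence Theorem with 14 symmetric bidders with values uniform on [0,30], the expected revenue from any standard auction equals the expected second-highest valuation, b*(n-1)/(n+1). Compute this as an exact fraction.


Step 1: By Revenue Equivalence, expected revenue = b*(n-1)/(n+1)
Step 2: Substituting n = 14, b = 30
Step 3: Revenue = 30*(14-1)/(14+1) = 30*13/15
Step 4: Revenue = 390/15 = 26

26


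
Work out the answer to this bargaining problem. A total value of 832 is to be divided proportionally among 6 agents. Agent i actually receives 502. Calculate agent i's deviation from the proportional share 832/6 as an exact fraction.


Step 1: Proportional share = 832/6 = 416/3
Step 2: Agent's actual allocation = 502
Step 3: Excess = 502 - 416/3 = 1090/3

1090/3


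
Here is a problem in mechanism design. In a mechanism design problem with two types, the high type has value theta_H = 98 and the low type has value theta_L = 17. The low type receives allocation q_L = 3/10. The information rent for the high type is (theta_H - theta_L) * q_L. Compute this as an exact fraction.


Step 1: theta_H - theta_L = 98 - 17 = 81
Step 2: Information rent = (theta_H - theta_L) * q_L
Step 3: = 81 * 3/10
Step 4: = 243/10

243/10


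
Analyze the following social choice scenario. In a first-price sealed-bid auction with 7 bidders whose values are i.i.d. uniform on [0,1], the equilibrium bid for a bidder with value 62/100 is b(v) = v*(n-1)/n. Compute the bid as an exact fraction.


Step 1: The symmetric BNE bidding function is b(v) = v * (n-1) / n
Step 2: Substitute v = 31/50 and n = 7
Step 3: b = 31/50 * 6/7
Step 4: b = 93/175

93/175


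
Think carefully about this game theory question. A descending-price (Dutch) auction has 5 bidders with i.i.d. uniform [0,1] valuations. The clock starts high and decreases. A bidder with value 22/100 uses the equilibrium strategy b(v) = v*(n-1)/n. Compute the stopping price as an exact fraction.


Step 1: Dutch auctions are strategically equivalent to first-price auctions
Step 2: The equilibrium bid is b(v) = v*(n-1)/n
Step 3: b = 11/50 * 4/5
Step 4: b = 22/125

22/125


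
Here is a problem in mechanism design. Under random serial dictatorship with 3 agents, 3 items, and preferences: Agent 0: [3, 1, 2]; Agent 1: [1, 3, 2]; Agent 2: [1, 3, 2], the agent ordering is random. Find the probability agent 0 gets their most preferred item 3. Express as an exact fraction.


Step 1: Agent 0 wants item 3
Step 2: There are 6 possible orderings of agents
Step 3: In 4 orderings, agent 0 gets item 3
Step 4: Probability = 4/6 = 2/3

2/3


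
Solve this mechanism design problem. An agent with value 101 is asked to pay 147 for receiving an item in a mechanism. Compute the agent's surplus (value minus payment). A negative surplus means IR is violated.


Step 1: Surplus = value - payment = 101 - 147 = -46
Step 2: IR is violated (surplus < 0)

-46


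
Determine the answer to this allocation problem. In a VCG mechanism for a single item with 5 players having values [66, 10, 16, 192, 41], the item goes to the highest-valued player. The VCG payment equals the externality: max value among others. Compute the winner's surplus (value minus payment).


Step 1: The winner is the agent with the highest value: agent 3 with value 192
Step 2: Values of other agents: [66, 10, 16, 41]
Step 3: VCG payment = max of others' values = 66
Step 4: Surplus = 192 - 66 = 126

126


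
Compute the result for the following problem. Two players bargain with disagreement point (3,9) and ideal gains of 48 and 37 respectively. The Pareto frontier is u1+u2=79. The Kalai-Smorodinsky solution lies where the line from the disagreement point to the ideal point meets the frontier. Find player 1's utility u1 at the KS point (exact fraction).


Step 1: At the KS point, (u1-d1)/r1 = (u2-d2)/r2 = t and u1+u2 = 79
Step 2: u1 = d1 + r1*t and u2 = d2 + r2*t, so (d1 + r1*t) + (d2 + r2*t) = 79
Step 3: t = (79 - 3 - 9)/(48 + 37) = 67/85
Step 4: u1 = d1 + r1*t = 3 + 48 * 67/85 = 3471/85
Step 5: (Check: u2 = d2 + r2*t = 3244/85; u1+u2 = 3471/85 + 3244/85 = 79, on the frontier.)

3471/85


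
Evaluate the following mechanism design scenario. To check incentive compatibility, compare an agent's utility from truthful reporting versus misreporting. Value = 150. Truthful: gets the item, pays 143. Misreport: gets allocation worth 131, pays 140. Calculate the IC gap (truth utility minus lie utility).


Step 1: U(truth) = value - payment = 150 - 143 = 7
Step 2: U(lie) = allocation - payment = 131 - 140 = -9
Step 3: IC gap = 7 - (-9) = 16

16


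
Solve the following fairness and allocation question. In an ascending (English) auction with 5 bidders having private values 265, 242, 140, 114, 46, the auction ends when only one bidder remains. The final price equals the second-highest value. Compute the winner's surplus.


Step 1: Identify the highest value: 265
Step 2: Identify the second-highest value: 242
Step 3: The final price = second-highest value = 242
Step 4: Surplus = 265 - 242 = 23

23


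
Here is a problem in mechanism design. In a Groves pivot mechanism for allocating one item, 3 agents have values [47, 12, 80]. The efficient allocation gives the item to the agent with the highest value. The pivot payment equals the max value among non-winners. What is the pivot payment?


Step 1: The efficient winner is agent 2 with value 80
Step 2: Other agents' values: [47, 12]
Step 3: Pivot payment = max(others) = 47
Step 4: The winner pays 47

47


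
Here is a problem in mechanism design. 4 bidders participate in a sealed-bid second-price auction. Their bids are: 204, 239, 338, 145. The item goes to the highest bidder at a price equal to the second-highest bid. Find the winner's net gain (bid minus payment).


Step 1: Sort bids in descending order: 338, 239, 204, 145
Step 2: The winning bid is the highest: 338
Step 3: The payment equals the second-highest bid: 239
Step 4: Surplus = winner's bid - payment = 338 - 239 = 99

99


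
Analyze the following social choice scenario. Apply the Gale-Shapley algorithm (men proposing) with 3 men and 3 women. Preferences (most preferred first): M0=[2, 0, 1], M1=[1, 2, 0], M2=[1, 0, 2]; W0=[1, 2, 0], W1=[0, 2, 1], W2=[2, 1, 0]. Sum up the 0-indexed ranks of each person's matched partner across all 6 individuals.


Step 1: Run Gale-Shapley (men propose, women hold best offer):
  M0 proposes to W2; she accepts
  M1 proposes to W1; she accepts
  M2 proposes to W1; she switches from M1
  M1 proposes to W2; she switches from M0
  M0 proposes to W0; she accepts
Step 2: Final matching: W0-M0, W1-M2, W2-M1
Step 3: 0-indexed ranks (man's rank of his match, then woman's): 1 + 2 + 0 + 1 + 1 + 1
Step 4: Total rank sum = 6

6


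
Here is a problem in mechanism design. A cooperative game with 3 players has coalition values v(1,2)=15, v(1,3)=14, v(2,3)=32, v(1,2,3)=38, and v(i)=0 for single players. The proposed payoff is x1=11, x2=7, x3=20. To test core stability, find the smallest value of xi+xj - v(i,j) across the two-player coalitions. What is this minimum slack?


Step 1: Slack for coalition (1,2): x1+x2 - v12 = 18 - 15 = 3
Step 2: Slack for coalition (1,3): x1+x3 - v13 = 31 - 14 = 17
Step 3: Slack for coalition (2,3): x2+x3 - v23 = 27 - 32 = -5
Step 4: Minimum slack = min(3, 17, -5) = -5, attained by (2,3); coalition (2,3) can block (slack < 0), so the allocation is not in the core

-5


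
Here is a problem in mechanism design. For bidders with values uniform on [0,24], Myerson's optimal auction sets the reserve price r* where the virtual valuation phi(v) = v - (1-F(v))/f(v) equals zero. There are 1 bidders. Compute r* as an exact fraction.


Step 1: For U[0,24], F(v) = v/24 and f(v) = 1/24
Step 2: phi(v) = v - (1 - v/24)/(1/24) = v - (24 - v) = 2v - 24
Step 3: Set phi(r*) = 0: 2r* - 24 = 0
Step 4: r* = 24/2 = 12 (the number of bidders n = 1 does not enter)

12


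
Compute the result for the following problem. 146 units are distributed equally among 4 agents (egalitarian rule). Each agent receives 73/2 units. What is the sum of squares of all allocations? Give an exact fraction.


Step 1: Each agent's share = 146/4 = 73/2
Step 2: Square of each share = (73/2)^2 = 5329/4
Step 3: Sum of squares = 4 * 5329/4 = 5329

5329


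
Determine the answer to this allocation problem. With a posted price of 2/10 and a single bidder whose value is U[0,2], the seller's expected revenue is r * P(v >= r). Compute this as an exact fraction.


Step 1: Posted price r = 1/5, value support [0,2]
Step 2: P(v >= r) = (2 - 1/5)/2 = 9/10
Step 3: Expected revenue = r * P(v >= r) = 1/5 * 9/10
Step 4: Revenue = 9/50

9/50


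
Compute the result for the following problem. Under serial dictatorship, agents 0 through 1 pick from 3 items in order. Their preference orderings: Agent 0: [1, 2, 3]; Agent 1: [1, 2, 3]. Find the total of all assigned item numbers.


Step 1: Agent 0 picks item 1
Step 2: Agent 1 picks item 2
Step 3: Sum = 1 + 2 = 3

3


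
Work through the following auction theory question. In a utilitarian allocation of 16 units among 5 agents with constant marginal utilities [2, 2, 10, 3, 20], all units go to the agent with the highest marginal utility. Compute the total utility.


Step 1: The marginal utilities are [2, 2, 10, 3, 20]
Step 2: The highest marginal utility is 20
Step 3: All 16 units go to that agent
Step 4: Total utility = 20 * 16 = 320

320


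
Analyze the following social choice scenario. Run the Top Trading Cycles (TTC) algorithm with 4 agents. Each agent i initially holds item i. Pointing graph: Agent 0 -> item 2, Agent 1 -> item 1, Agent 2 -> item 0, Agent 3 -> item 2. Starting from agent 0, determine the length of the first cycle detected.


Step 1: Trace the pointer graph from agent 0: 0 -> 2 -> 0
Step 2: A cycle is detected when we revisit agent 0
Step 3: The cycle is: 0 -> 2 -> 0
Step 4: Cycle length = 2

2


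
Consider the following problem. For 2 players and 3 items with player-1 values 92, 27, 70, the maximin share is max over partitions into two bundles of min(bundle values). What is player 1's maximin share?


Step 1: Item values = 92, 27, 70
Step 2: Enumerate all 2-bundle partitions and take the smaller bundle:
  Partition 1: {92} vs {27,70} -> bundles 92, 97; min = 92
  Partition 2: {27} vs {92,70} -> bundles 27, 162; min = 27
  Partition 3: {70} vs {92,27} -> bundles 70, 119; min = 70
Step 3: MMS = max(92, 27, 70) = 92

92


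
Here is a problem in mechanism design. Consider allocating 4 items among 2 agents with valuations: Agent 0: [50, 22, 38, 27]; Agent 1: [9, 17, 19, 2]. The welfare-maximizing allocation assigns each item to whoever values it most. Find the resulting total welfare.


Step 1: For each item, find the maximum value among all agents.
Step 2: Item 0 -> Agent 0 (value 50)
Step 3: Item 1 -> Agent 0 (value 22)
Step 4: Item 2 -> Agent 0 (value 38)
Step 5: Item 3 -> Agent 0 (value 27)
Step 6: Total welfare = 50 + 22 + 38 + 27 = 137

137


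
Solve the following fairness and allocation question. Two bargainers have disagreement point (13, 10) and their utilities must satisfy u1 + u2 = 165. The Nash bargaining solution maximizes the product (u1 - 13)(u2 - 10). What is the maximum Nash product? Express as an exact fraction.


Step 1: The Nash solution splits surplus symmetrically above the disagreement point
Step 2: u1 = (total + d1 - d2)/2 = (165 + 13 - 10)/2 = 84
Step 3: u2 = (total - d1 + d2)/2 = (165 - 13 + 10)/2 = 81
Step 4: Nash product = (84 - 13) * (81 - 10)
Step 5: = 71 * 71 = 5041

5041


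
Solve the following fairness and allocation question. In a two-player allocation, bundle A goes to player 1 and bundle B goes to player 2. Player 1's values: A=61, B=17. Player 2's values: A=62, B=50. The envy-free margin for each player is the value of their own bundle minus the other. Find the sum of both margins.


Step 1: Player 1's margin = v1(A) - v1(B) = 61 - 17 = 44
Step 2: Player 2's margin = v2(B) - v2(A) = 50 - 62 = -12
Step 3: Total margin = 44 + -12 = 32

32


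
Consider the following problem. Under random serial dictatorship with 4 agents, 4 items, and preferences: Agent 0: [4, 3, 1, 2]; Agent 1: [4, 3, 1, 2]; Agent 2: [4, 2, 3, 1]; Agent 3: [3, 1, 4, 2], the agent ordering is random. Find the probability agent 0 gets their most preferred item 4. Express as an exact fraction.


Step 1: Agent 0 wants item 4
Step 2: There are 24 possible orderings of agents
Step 3: In 8 orderings, agent 0 gets item 4
Step 4: Probability = 8/24 = 1/3

1/3


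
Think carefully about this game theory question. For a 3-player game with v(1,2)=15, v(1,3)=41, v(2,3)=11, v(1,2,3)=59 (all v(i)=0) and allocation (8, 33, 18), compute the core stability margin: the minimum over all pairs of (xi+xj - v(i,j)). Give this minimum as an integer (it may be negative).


Step 1: Slack for coalition (1,2): x1+x2 - v12 = 41 - 15 = 26
Step 2: Slack for coalition (1,3): x1+x3 - v13 = 26 - 41 = -15
Step 3: Slack for coalition (2,3): x2+x3 - v23 = 51 - 11 = 40
Step 4: Minimum slack = min(26, -15, 40) = -15, attained by (1,3); coalition (1,3) can block (slack < 0), so the allocation is not in the core

-15


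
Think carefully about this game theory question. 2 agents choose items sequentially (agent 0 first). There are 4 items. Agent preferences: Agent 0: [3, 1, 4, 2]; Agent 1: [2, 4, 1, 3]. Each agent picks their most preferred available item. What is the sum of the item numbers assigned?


Step 1: Agent 0 picks item 3
Step 2: Agent 1 picks item 2
Step 3: Sum = 3 + 2 = 5

5


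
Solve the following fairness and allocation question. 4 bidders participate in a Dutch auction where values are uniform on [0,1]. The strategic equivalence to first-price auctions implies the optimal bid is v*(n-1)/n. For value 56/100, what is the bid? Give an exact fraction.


Step 1: Dutch auctions are strategically equivalent to first-price auctions
Step 2: The equilibrium bid is b(v) = v*(n-1)/n
Step 3: b = 14/25 * 3/4
Step 4: b = 21/50

21/50


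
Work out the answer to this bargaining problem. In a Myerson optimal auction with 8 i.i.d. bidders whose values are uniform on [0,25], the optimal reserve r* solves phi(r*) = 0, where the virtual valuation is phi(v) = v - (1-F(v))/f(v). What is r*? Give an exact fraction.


Step 1: For U[0,25], F(v) = v/25 and f(v) = 1/25
Step 2: phi(v) = v - (1 - v/25)/(1/25) = v - (25 - v) = 2v - 25
Step 3: Set phi(r*) = 0: 2r* - 25 = 0
Step 4: r* = 25/2 (the number of bidders n = 8 does not enter)

25/2


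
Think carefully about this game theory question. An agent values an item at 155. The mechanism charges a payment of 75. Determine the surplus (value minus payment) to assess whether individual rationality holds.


Step 1: Surplus = value - payment = 155 - 75 = 80
Step 2: IR is satisfied (surplus >= 0)

80


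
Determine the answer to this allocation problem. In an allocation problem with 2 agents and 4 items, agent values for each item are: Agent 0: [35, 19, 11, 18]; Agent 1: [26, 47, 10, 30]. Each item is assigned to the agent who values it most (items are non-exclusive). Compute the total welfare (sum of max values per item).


Step 1: For each item, find the maximum value among all agents.
Step 2: Item 0 -> Agent 0 (value 35)
Step 3: Item 1 -> Agent 1 (value 47)
Step 4: Item 2 -> Agent 0 (value 11)
Step 5: Item 3 -> Agent 1 (value 30)
Step 6: Total welfare = 35 + 47 + 11 + 30 = 123

123


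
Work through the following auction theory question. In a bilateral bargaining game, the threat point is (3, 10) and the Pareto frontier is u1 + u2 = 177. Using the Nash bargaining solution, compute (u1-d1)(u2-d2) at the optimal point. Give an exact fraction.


Step 1: The Nash solution splits surplus symmetrically above the disagreement point
Step 2: u1 = (total + d1 - d2)/2 = (177 + 3 - 10)/2 = 85
Step 3: u2 = (total - d1 + d2)/2 = (177 - 3 + 10)/2 = 92
Step 4: Nash product = (85 - 3) * (92 - 10)
Step 5: = 82 * 82 = 6724

6724


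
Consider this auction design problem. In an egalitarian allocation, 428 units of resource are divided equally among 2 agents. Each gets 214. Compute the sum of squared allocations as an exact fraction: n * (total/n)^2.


Step 1: Each agent's share = 428/2 = 214
Step 2: Square of each share = (214)^2 = 45796
Step 3: Sum of squares = 2 * 45796 = 91592

91592


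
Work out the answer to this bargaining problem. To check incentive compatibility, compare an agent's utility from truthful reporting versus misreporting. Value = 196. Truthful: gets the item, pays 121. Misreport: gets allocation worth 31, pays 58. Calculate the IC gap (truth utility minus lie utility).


Step 1: U(truth) = value - payment = 196 - 121 = 75
Step 2: U(lie) = allocation - payment = 31 - 58 = -27
Step 3: IC gap = 75 - (-27) = 102

102


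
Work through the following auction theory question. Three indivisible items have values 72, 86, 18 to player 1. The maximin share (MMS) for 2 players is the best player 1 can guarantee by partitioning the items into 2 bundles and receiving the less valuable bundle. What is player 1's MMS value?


Step 1: Item values = 72, 86, 18
Step 2: Enumerate all 2-bundle partitions and take the smaller bundle:
  Partition 1: {72} vs {86,18} -> bundles 72, 104; min = 72
  Partition 2: {86} vs {72,18} -> bundles 86, 90; min = 86
  Partition 3: {18} vs {72,86} -> bundles 18, 158; min = 18
Step 3: MMS = max(72, 86, 18) = 86

86


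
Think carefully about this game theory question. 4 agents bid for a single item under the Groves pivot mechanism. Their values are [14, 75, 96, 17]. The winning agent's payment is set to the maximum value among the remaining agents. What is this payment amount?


Step 1: The efficient winner is agent 2 with value 96
Step 2: Other agents' values: [14, 75, 17]
Step 3: Pivot payment = max(others) = 75
Step 4: The winner pays 75

75


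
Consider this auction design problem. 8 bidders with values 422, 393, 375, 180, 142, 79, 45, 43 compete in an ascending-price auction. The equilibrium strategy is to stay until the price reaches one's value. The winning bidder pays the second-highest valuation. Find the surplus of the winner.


Step 1: Identify the highest value: 422
Step 2: Identify the second-highest value: 393
Step 3: The final price = second-highest value = 393
Step 4: Surplus = 422 - 393 = 29

29


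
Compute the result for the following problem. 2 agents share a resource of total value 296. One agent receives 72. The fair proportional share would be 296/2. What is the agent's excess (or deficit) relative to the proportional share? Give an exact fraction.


Step 1: Proportional share = 296/2 = 148
Step 2: Agent's actual allocation = 72
Step 3: Excess = 72 - 148 = -76

-76


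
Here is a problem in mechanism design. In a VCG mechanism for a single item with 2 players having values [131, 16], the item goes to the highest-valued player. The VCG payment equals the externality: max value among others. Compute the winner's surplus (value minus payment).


Step 1: The winner is the agent with the highest value: agent 0 with value 131
Step 2: Values of other agents: [16]
Step 3: VCG payment = max of others' values = 16
Step 4: Surplus = 131 - 16 = 115

115


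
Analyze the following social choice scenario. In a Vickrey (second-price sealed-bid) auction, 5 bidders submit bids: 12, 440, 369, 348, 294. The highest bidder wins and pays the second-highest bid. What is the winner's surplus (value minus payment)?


Step 1: Sort bids in descending order: 440, 369, 348, 294, 12
Step 2: The winning bid is the highest: 440
Step 3: The payment equals the second-highest bid: 369
Step 4: Surplus = winner's bid - payment = 440 - 369 = 71

71


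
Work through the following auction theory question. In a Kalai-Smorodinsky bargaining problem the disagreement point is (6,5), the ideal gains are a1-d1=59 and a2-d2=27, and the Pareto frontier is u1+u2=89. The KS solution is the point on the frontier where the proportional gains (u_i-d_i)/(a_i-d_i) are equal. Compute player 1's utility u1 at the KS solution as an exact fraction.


Step 1: At the KS point, (u1-d1)/r1 = (u2-d2)/r2 = t and u1+u2 = 89
Step 2: u1 = d1 + r1*t and u2 = d2 + r2*t, so (d1 + r1*t) + (d2 + r2*t) = 89
Step 3: t = (89 - 6 - 5)/(59 + 27) = 78/86 = 39/43
Step 4: u1 = d1 + r1*t = 6 + 59 * 39/43 = 2559/43
Step 5: (Check: u2 = d2 + r2*t = 1268/43; u1+u2 = 2559/43 + 1268/43 = 89, on the frontier.)

2559/43


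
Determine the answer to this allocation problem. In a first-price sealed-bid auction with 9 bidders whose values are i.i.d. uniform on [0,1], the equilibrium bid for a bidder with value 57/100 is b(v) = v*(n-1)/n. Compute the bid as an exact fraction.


Step 1: The symmetric BNE bidding function is b(v) = v * (n-1) / n
Step 2: Substitute v = 57/100 and n = 9
Step 3: b = 57/100 * 8/9
Step 4: b = 38/75

38/75


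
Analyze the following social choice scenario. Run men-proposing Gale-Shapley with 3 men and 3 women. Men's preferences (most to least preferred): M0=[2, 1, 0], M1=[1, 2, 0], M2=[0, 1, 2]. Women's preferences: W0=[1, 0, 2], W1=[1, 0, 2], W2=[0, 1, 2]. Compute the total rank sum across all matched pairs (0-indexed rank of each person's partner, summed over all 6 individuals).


Step 1: Run Gale-Shapley (men propose, women hold best offer):
  M0 proposes to W2; she accepts
  M1 proposes to W1; she accepts
  M2 proposes to W0; she accepts
Step 2: Final matching: W0-M2, W1-M1, W2-M0
Step 3: 0-indexed ranks (man's rank of his match, then woman's): 0 + 2 + 0 + 0 + 0 + 0
Step 4: Total rank sum = 2

2


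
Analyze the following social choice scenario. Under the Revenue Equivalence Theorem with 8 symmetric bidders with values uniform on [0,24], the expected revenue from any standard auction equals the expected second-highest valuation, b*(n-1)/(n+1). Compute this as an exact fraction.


Step 1: By Revenue Equivalence, expected revenue = b*(n-1)/(n+1)
Step 2: Substituting n = 8, b = 24
Step 3: Revenue = 24*(8-1)/(8+1) = 24*7/9
Step 4: Revenue = 168/9 = 56/3

56/3


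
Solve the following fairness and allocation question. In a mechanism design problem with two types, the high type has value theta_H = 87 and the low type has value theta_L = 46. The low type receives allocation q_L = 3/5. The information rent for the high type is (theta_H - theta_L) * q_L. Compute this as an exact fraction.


Step 1: theta_H - theta_L = 87 - 46 = 41
Step 2: Information rent = (theta_H - theta_L) * q_L
Step 3: = 41 * 3/5
Step 4: = 123/5

123/5


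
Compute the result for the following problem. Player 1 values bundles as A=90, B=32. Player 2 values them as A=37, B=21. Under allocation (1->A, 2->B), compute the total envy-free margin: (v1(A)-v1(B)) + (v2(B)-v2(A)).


Step 1: Player 1's margin = v1(A) - v1(B) = 90 - 32 = 58
Step 2: Player 2's margin = v2(B) - v2(A) = 21 - 37 = -16
Step 3: Total margin = 58 + -16 = 42

42


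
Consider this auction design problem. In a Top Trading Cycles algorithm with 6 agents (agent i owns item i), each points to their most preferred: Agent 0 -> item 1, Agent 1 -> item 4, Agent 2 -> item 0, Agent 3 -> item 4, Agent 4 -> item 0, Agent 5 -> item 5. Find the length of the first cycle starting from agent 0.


Step 1: Trace the pointer graph from agent 0: 0 -> 1 -> 4 -> 0
Step 2: A cycle is detected when we revisit agent 0
Step 3: The cycle is: 0 -> 1 -> 4 -> 0
Step 4: Cycle length = 3

3


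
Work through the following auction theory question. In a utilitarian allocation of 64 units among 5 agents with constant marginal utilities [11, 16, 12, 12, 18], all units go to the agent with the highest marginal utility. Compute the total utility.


Step 1: The marginal utilities are [11, 16, 12, 12, 18]
Step 2: The highest marginal utility is 18
Step 3: All 64 units go to that agent
Step 4: Total utility = 18 * 64 = 1152

1152


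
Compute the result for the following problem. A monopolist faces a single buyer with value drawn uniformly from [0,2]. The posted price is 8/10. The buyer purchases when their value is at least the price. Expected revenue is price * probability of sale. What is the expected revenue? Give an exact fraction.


Step 1: Posted price r = 4/5, value support [0,2]
Step 2: P(v >= r) = (2 - 4/5)/2 = 3/5
Step 3: Expected revenue = r * P(v >= r) = 4/5 * 3/5
Step 4: Revenue = 12/25

12/25


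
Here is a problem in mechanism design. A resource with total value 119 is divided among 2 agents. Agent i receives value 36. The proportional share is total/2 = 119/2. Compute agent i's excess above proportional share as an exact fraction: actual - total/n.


Step 1: Proportional share = 119/2
Step 2: Agent's actual allocation = 36
Step 3: Excess = 36 - 119/2 = -47/2

-47/2


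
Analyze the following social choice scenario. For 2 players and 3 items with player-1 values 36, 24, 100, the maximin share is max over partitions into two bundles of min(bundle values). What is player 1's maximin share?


Step 1: Item values = 36, 24, 100
Step 2: Enumerate all 2-bundle partitions and take the smaller bundle:
  Partition 1: {36} vs {24,100} -> bundles 36, 124; min = 36
  Partition 2: {24} vs {36,100} -> bundles 24, 136; min = 24
  Partition 3: {100} vs {36,24} -> bundles 100, 60; min = 60
Step 3: MMS = max(36, 24, 60) = 60

60


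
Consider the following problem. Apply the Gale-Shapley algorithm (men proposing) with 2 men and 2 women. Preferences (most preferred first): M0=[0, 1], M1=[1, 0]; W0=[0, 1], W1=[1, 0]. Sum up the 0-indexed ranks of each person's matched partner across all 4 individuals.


Step 1: Run Gale-Shapley (men propose, women hold best offer):
  M0 proposes to W0; she accepts
  M1 proposes to W1; she accepts
Step 2: Final matching: W0-M0, W1-M1
Step 3: 0-indexed ranks (man's rank of his match, then woman's): 0 + 0 + 0 + 0
Step 4: Total rank sum = 0

0


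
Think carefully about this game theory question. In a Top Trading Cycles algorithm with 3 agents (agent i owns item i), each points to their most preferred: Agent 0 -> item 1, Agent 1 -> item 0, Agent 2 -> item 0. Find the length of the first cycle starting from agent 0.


Step 1: Trace the pointer graph from agent 0: 0 -> 1 -> 0
Step 2: A cycle is detected when we revisit agent 0
Step 3: The cycle is: 0 -> 1 -> 0
Step 4: Cycle length = 2

2


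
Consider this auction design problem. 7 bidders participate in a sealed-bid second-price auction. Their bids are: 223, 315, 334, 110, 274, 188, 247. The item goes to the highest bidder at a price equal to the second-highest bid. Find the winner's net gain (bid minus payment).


Step 1: Sort bids in descending order: 334, 315, 274, 247, 223, 188, 110
Step 2: The winning bid is the highest: 334
Step 3: The payment equals the second-highest bid: 315
Step 4: Surplus = winner's bid - payment = 334 - 315 = 19

19


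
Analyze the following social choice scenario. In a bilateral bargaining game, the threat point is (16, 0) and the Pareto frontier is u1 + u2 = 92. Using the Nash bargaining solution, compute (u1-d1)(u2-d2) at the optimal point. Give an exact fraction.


Step 1: The Nash solution splits surplus symmetrically above the disagreement point
Step 2: u1 = (total + d1 - d2)/2 = (92 + 16 - 0)/2 = 54
Step 3: u2 = (total - d1 + d2)/2 = (92 - 16 + 0)/2 = 38
Step 4: Nash product = (54 - 16) * (38 - 0)
Step 5: = 38 * 38 = 1444

1444


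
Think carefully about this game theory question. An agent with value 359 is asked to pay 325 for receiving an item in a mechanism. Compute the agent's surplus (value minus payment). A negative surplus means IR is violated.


Step 1: Surplus = value - payment = 359 - 325 = 34
Step 2: IR is satisfied (surplus >= 0)

34


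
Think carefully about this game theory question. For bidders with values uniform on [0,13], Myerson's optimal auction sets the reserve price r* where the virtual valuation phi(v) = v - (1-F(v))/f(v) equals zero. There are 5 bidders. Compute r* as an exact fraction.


Step 1: For U[0,13], F(v) = v/13 and f(v) = 1/13
Step 2: phi(v) = v - (1 - v/13)/(1/13) = v - (13 - v) = 2v - 13
Step 3: Set phi(r*) = 0: 2r* - 13 = 0
Step 4: r* = 13/2 (the number of bidders n = 5 does not enter)

13/2


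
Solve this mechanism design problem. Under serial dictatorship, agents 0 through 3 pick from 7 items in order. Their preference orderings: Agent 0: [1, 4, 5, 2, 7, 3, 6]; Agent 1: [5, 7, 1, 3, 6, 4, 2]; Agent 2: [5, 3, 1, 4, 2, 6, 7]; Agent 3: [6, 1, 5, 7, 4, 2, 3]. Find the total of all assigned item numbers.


Step 1: Agent 0 picks item 1
Step 2: Agent 1 picks item 5
Step 3: Agent 2 picks item 3
Step 4: Agent 3 picks item 6
Step 5: Sum = 1 + 5 + 3 + 6 = 15

15


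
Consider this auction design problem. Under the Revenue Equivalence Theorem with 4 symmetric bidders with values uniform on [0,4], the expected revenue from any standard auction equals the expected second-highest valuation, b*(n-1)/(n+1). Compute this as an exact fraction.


Step 1: By Revenue Equivalence, expected revenue = b*(n-1)/(n+1)
Step 2: Substituting n = 4, b = 4
Step 3: Revenue = 4*(4-1)/(4+1) = 4*3/5
Step 4: Revenue = 12/5

12/5


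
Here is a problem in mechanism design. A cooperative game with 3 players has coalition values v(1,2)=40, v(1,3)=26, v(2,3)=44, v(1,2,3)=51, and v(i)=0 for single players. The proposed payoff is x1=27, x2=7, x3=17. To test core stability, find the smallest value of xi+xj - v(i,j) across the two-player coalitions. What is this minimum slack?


Step 1: Slack for coalition (1,2): x1+x2 - v12 = 34 - 40 = -6
Step 2: Slack for coalition (1,3): x1+x3 - v13 = 44 - 26 = 18
Step 3: Slack for coalition (2,3): x2+x3 - v23 = 24 - 44 = -20
Step 4: Minimum slack = min(-6, 18, -20) = -20, attained by (2,3); coalition (2,3) can block (slack < 0), so the allocation is not in the core

-20


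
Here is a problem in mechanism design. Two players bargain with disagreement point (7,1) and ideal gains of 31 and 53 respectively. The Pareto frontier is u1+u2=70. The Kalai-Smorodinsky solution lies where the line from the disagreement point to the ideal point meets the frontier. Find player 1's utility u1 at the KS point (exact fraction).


Step 1: At the KS point, (u1-d1)/r1 = (u2-d2)/r2 = t and u1+u2 = 70
Step 2: u1 = d1 + r1*t and u2 = d2 + r2*t, so (d1 + r1*t) + (d2 + r2*t) = 70
Step 3: t = (70 - 7 - 1)/(31 + 53) = 62/84 = 31/42
Step 4: u1 = d1 + r1*t = 7 + 31 * 31/42 = 1255/42
Step 5: (Check: u2 = d2 + r2*t = 1685/42; u1+u2 = 1255/42 + 1685/42 = 70, on the frontier.)

1255/42


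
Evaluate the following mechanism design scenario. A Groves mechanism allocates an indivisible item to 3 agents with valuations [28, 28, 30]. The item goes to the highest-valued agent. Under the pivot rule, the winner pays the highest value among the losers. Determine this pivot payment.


Step 1: The efficient winner is agent 2 with value 30
Step 2: Other agents' values: [28, 28]
Step 3: Pivot payment = max(others) = 28
Step 4: The winner pays 28

28


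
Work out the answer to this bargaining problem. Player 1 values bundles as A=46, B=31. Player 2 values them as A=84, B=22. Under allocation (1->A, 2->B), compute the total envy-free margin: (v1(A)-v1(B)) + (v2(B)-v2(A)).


Step 1: Player 1's margin = v1(A) - v1(B) = 46 - 31 = 15
Step 2: Player 2's margin = v2(B) - v2(A) = 22 - 84 = -62
Step 3: Total margin = 15 + -62 = -47

-47
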